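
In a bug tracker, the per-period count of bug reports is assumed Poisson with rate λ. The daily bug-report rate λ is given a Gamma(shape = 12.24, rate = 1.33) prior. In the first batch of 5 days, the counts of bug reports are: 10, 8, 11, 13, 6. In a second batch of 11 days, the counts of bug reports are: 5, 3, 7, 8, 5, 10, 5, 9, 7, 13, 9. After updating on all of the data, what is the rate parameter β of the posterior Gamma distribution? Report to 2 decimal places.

17.33

With a Gamma(shape α, rate β) prior, the Poisson likelihood is conjugate: the posterior is Gamma(α + ΣXᵢ, β + n).
Batch 1: sum of counts S = 48 over n = 5 days.
After batch 1: Gamma(α+S, β+n) = Gamma(12.24+48, 1.33+5) = Gamma(60.24, 6.33).
Batch 2: sum of counts S = 81 over n = 11 days.
After batch 2: Gamma(α+S, β+n) = Gamma(60.24+81, 6.33+11) = Gamma(141.24, 17.33).
Posterior β = 17.33.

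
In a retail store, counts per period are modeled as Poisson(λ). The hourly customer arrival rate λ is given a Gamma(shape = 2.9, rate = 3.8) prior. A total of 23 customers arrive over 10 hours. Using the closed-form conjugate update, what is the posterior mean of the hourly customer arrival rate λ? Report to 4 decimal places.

With a Gamma(shape α, rate β) prior, the Poisson likelihood is conjugate: the posterior is Gamma(α + ΣXᵢ, β + n).
Posterior: Gamma(α+S, β+n) = Gamma(2.9+23, 3.8+10) = Gamma(25.9, 13.8).
Posterior mean = α/β = 25.9/13.8 = 1.8768.

1.8768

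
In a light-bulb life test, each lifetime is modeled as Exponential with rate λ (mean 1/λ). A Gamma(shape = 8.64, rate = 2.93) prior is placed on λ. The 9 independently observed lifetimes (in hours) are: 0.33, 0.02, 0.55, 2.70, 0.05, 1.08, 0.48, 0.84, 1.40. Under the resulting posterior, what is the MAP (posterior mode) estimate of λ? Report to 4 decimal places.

1.6031

With a Gamma(shape α, rate β) prior on the exponential rate λ, the posterior after n observations with total T = Σxᵢ is Gamma(α+n, β+T).
Sum of observations T = 7.45 hours; n = 9.
Posterior: Gamma(8.64+9, 2.93+7.45) = Gamma(17.64, 10.38).
Mode = (α−1)/β = 1.6031.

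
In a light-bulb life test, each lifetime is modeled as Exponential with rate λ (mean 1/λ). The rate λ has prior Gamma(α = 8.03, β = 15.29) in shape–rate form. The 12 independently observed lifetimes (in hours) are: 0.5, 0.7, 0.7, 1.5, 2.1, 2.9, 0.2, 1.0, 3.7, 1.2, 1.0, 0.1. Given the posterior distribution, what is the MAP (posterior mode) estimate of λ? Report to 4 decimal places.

0.6161

With a Gamma(shape α, rate β) prior on the exponential rate λ, the posterior after n observations with total T = Σxᵢ is Gamma(α+n, β+T).
Sum of observations T = 15.6 hours; n = 12.
Posterior: Gamma(8.03+12, 15.29+15.6) = Gamma(20.03, 30.89).
Mode = (α−1)/β = 0.6161.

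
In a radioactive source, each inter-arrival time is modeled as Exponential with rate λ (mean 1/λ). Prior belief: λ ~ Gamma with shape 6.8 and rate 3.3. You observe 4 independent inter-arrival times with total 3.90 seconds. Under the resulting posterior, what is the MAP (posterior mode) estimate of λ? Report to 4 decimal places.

1.3611

With a Gamma(shape α, rate β) prior on the exponential rate λ, the posterior after n observations with total T = Σxᵢ is Gamma(α+n, β+T).
Posterior: Gamma(6.8+4, 3.3+3.90) = Gamma(10.8, 7.20).
Mode = (α−1)/β = 1.3611.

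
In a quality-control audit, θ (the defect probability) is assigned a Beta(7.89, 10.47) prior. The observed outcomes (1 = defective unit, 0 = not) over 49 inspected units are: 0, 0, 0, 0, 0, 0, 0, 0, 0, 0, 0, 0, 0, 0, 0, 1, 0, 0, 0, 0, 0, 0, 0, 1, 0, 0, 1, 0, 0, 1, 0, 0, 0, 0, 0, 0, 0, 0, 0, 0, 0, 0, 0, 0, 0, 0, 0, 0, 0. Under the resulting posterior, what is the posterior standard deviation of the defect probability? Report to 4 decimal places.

The Beta prior is conjugate to a Binomial/Bernoulli likelihood; the update adds successes to α and failures to β.
Posterior: Beta(α+k, β+n−k) = Beta(7.89+4, 10.47+45) = Beta(11.89, 55.47).
Var = αβ/((α+β)²(α+β+1)) = 11.89·55.47/(67.36²·68.36) = 0.00212635; SD = √0.00212635 = 0.0461.

0.0461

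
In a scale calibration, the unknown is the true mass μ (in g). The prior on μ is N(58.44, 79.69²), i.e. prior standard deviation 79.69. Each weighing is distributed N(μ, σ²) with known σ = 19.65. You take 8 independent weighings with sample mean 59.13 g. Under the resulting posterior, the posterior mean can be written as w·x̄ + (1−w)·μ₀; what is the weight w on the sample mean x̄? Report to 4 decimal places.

For Normal data with known variance σ², a Normal(μ₀, σ₀²) prior on μ is conjugate. Posterior precision = 1/σ₀² + n/σ²; posterior mean is the precision-weighted average of μ₀ and x̄.
σ₀² = 79.69² = 6350.4961, σ² = 19.65² = 386.1225. Prior precision 1/σ₀² = 1/6350.4961; data precision n/σ² = 8/386.1225.
w = (n/σ²)/(1/σ₀² + n/σ²) = n·σ₀²/(σ² + n·σ₀²) = 8·6350.4961/(386.1225 + 8·6350.4961) = 50803.9688/51190.0913 = 0.9925.

0.9925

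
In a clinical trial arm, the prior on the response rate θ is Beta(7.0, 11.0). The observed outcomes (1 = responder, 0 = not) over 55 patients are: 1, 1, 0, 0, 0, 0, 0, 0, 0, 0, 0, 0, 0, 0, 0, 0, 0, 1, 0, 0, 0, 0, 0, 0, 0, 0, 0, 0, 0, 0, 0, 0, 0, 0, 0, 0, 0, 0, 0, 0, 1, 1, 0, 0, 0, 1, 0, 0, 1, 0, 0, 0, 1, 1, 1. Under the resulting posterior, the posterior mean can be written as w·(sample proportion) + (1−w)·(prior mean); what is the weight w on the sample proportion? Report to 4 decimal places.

0.7534

The Beta prior is conjugate to a Binomial/Bernoulli likelihood; the update adds successes to α and failures to β.
Posterior mean = (α₀+k)/(α₀+β₀+n) = [n/(α₀+β₀+n)]·(k/n) + [(α₀+β₀)/(α₀+β₀+n)]·α₀/(α₀+β₀), so only n and the prior enter the weight.
The weight on the data is w = n/(α₀+β₀+n) = 55/(7.0+11.0+55) = 55/73.0 = 0.7534.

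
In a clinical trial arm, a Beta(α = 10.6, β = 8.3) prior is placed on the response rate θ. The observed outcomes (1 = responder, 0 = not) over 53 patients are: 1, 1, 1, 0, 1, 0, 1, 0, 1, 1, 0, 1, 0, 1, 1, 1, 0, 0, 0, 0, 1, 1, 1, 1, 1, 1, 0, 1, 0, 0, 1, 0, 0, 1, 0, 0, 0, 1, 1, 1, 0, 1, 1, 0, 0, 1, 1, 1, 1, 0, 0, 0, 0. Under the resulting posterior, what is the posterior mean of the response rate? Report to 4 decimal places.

The Beta prior is conjugate to a Binomial/Bernoulli likelihood; the update adds successes to α and failures to β.
Posterior: Beta(α+k, β+n−k) = Beta(10.6+29, 8.3+24) = Beta(39.6, 32.3).
Posterior mean = α/(α+β) = 39.6/71.9 = 0.5508.

0.5508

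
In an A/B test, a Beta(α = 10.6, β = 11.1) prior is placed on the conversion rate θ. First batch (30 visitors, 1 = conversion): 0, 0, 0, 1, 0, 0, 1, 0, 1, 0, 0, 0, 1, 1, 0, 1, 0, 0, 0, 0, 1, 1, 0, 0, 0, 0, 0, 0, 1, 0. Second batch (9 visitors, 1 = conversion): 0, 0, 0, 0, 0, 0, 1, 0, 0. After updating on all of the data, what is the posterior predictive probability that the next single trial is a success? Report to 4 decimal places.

The Beta prior is conjugate to a Binomial/Bernoulli likelihood; the update adds successes to α and failures to β.
After batch 1: Beta(10.6+9, 11.1+21) = Beta(19.6, 32.1).
After batch 2: Beta(19.6+1, 32.1+8) = Beta(20.6, 40.1).
For a single future Bernoulli trial, P(success | data) = α/(α+β) = 0.3394.

0.3394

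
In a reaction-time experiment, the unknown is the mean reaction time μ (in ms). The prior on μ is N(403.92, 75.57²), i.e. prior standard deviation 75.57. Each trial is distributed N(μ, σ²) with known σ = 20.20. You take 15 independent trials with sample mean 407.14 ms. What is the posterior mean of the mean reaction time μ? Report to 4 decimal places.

For Normal data with known variance σ², a Normal(μ₀, σ₀²) prior on μ is conjugate. Posterior precision = 1/σ₀² + n/σ²; posterior mean is the precision-weighted average of μ₀ and x̄.
n·x̄ = 15·407.14 = 6107.1.
σ₀² = 75.57² = 5710.8249, σ² = 20.20² = 408.04; σ² + n·σ₀² = 408.04 + 15·5710.8249 = 86070.4135.
Posterior mean = (μ₀/σ₀² + n·x̄/σ²)/(1/σ₀² + n/σ²) = (σ²·μ₀ + σ₀²·n·x̄)/(σ² + n·σ₀²) = (408.04·403.92 + 5710.8249·6107.1)/86070.4135 = 35041394.26359/86070.4135 = 407.1247.

407.1247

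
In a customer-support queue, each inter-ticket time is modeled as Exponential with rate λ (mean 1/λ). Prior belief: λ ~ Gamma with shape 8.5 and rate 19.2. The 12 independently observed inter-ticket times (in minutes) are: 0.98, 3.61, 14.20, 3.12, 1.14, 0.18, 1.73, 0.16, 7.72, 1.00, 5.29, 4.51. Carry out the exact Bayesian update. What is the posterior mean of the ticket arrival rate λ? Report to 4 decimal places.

0.3262

With a Gamma(shape α, rate β) prior on the exponential rate λ, the posterior after n observations with total T = Σxᵢ is Gamma(α+n, β+T).
Sum of observations T = 43.64 minutes; n = 12.
Posterior: Gamma(8.5+12, 19.2+43.64) = Gamma(20.5, 62.84).
Posterior mean of λ = α/β = 20.5/62.84 = 0.3262.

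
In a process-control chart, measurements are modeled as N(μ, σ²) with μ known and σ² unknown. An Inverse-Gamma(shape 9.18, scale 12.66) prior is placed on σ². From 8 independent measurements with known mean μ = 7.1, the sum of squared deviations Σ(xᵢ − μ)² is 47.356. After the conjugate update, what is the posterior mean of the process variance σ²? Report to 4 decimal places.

2.9834

With known mean μ and an Inverse-Gamma(α, β) prior on σ², the Normal likelihood is conjugate: posterior is Inv-Gamma(α + n/2, β + Σ(xᵢ−μ)²/2).
Posterior: Inv-Gamma(9.18 + 8/2, 12.66 + 47.356/2) = Inv-Gamma(13.18, 36.3380).
E[σ²|data] = β/(α−1) = 36.3380/12.18 = 2.9834.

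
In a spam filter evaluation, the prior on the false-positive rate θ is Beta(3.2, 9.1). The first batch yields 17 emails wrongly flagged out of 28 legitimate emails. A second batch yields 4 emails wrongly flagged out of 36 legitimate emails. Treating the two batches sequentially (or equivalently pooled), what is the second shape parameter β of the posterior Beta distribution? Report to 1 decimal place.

52.1

The Beta prior is conjugate to a Binomial/Bernoulli likelihood; the update adds successes to α and failures to β.
After batch 1: Beta(3.2+17, 9.1+11) = Beta(20.2, 20.1).
After batch 2: Beta(20.2+4, 20.1+32) = Beta(24.2, 52.1).
Posterior β = 52.1.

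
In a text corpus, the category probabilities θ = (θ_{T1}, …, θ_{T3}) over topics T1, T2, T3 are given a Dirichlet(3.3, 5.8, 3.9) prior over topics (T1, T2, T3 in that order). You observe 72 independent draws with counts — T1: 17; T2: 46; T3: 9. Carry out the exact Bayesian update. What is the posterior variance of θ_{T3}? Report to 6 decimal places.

The Dirichlet prior is conjugate to the Multinomial likelihood: each posterior αⱼ = prior αⱼ + observed count nⱼ.
Posterior concentration: (20.3, 51.8, 12.9), total = 85.0.
Var[θ_j] = α_j(Σα−α_j)/((Σα)²(Σα+1)) = 12.9·72.1/(85.0²·86.0) = 0.001497.

0.001497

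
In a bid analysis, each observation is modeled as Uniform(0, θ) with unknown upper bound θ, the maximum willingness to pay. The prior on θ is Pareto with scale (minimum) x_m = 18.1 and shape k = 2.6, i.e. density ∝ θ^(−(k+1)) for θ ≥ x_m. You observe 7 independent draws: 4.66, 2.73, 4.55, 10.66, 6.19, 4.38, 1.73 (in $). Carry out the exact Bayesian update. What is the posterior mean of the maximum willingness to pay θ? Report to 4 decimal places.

20.2047

A Pareto(scale x_m, shape k) prior on the upper bound θ of Uniform(0, θ) is conjugate: posterior is Pareto(max(x_m, max xᵢ), k + n).
Sample maximum = 10.66; prior scale x_m = 18.1 → posterior scale = max = 18.10.
Posterior shape = 2.6 + 7 = 9.6.
E[θ|data] = k·x_m/(k−1) = 9.6·18.10/8.6 = 20.2047.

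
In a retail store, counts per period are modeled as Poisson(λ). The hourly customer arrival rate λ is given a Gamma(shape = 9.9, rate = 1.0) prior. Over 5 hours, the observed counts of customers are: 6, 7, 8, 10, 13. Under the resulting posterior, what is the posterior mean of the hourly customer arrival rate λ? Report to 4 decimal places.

With a Gamma(shape α, rate β) prior, the Poisson likelihood is conjugate: the posterior is Gamma(α + ΣXᵢ, β + n).
Sum of counts S = 44 over n = 5 hours.
Posterior: Gamma(α+S, β+n) = Gamma(9.9+44, 1.0+5) = Gamma(53.9, 6.0).
Posterior mean = α/β = 53.9/6.0 = 8.9833.

8.9833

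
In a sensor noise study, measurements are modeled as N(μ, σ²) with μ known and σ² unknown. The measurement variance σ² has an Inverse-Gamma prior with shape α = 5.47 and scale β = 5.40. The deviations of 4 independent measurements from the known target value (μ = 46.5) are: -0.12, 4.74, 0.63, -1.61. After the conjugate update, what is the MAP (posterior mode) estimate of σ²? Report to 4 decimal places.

With known mean μ and an Inverse-Gamma(α, β) prior on σ², the Normal likelihood is conjugate: posterior is Inv-Gamma(α + n/2, β + Σ(xᵢ−μ)²/2).
Σ(xᵢ−μ)² = (-0.12)² + (4.74)² + (0.63)² + (-1.61)² = 25.4710.
Posterior: Inv-Gamma(5.47 + 4/2, 5.40 + 25.4710/2) = Inv-Gamma(7.47, 18.13550).
Mode = β/(α+1) = 18.13550/8.47 = 2.1411.

2.1411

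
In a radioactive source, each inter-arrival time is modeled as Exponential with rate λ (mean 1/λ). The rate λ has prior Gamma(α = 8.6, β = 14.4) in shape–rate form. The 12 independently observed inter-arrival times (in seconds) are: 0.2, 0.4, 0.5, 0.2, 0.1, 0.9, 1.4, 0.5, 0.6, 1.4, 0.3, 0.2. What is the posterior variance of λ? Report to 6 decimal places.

With a Gamma(shape α, rate β) prior on the exponential rate λ, the posterior after n observations with total T = Σxᵢ is Gamma(α+n, β+T).
Sum of observations T = 6.7 seconds; n = 12.
Posterior: Gamma(8.6+12, 14.4+6.7) = Gamma(20.6, 21.1).
Var = α/β² = 0.046270.

0.046270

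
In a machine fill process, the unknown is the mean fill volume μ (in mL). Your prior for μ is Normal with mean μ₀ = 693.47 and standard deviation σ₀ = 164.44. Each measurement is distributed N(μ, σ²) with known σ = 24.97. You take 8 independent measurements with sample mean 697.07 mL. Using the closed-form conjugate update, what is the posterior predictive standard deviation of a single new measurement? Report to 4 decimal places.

26.4805

For Normal data with known variance σ², a Normal(μ₀, σ₀²) prior on μ is conjugate. Posterior precision = 1/σ₀² + n/σ²; posterior mean is the precision-weighted average of μ₀ and x̄.
σ₀² = 164.44² = 27040.5136, σ² = 24.97² = 623.5009; σ² + n·σ₀² = 623.5009 + 8·27040.5136 = 216947.6097.
Posterior precision = 1/σ₀² + n/σ² = 1/27040.5136 + 8/623.5009 = (σ² + n·σ₀²)/(σ₀²σ²) = 216947.6097/(27040.5136·623.5009); posterior variance σₙ² = σ₀²σ²/(σ² + n·σ₀²) = 27040.5136·623.5009/216947.6097 = 77.713622.
Predictive variance for one new observation = σₙ² + σ² = 27040.5136·623.5009/216947.6097 + 623.5009 = σ²·(σ₀² + 216947.6097)/216947.6097 = 623.5009·243988.1233/216947.6097 = 701.214522; SD = √(623.5009·243988.1233/216947.6097) = 26.4805.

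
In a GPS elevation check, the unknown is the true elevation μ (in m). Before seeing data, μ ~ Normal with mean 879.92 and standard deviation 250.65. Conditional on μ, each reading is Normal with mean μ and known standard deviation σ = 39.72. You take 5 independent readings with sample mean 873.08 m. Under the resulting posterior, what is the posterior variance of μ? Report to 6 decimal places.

For Normal data with known variance σ², a Normal(μ₀, σ₀²) prior on μ is conjugate. Posterior precision = 1/σ₀² + n/σ²; posterior mean is the precision-weighted average of μ₀ and x̄.
σ₀² = 250.65² = 62825.4225, σ² = 39.72² = 1577.6784; σ² + n·σ₀² = 1577.6784 + 5·62825.4225 = 315704.7909.
Posterior precision = 1/σ₀² + n/σ² = 1/62825.4225 + 5/1577.6784 = (σ² + n·σ₀²)/(σ₀²σ²) = 315704.7909/(62825.4225·1577.6784); posterior variance σₙ² = σ₀²σ²/(σ² + n·σ₀²) = 62825.4225·1577.6784/315704.7909 = 313.958847.

313.958847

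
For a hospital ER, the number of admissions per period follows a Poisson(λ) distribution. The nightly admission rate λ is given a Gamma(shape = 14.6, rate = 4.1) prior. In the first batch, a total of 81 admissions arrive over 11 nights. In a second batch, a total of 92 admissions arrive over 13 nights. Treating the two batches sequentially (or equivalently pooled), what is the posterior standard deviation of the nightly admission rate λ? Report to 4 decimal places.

With a Gamma(shape α, rate β) prior, the Poisson likelihood is conjugate: the posterior is Gamma(α + ΣXᵢ, β + n).
After batch 1: Gamma(α+S, β+n) = Gamma(14.6+81, 4.1+11) = Gamma(95.6, 15.1).
After batch 2: Gamma(α+S, β+n) = Gamma(95.6+92, 15.1+13) = Gamma(187.6, 28.1).
SD = √α/β = √187.6/28.1 = 0.4874.

0.4874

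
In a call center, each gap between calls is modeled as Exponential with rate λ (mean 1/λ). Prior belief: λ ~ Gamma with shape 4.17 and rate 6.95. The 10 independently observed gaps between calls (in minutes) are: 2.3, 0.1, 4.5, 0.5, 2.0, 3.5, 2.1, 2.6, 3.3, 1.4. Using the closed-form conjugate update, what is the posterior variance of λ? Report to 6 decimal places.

0.016562

With a Gamma(shape α, rate β) prior on the exponential rate λ, the posterior after n observations with total T = Σxᵢ is Gamma(α+n, β+T).
Sum of observations T = 22.3 minutes; n = 10.
Posterior: Gamma(4.17+10, 6.95+22.3) = Gamma(14.17, 29.25).
Var = α/β² = 0.016562.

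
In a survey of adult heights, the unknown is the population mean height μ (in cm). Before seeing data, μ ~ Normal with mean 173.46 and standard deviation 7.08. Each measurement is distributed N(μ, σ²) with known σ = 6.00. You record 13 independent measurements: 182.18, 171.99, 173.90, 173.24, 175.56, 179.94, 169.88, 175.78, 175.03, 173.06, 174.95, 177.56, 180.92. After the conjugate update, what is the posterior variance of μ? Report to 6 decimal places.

For Normal data with known variance σ², a Normal(μ₀, σ₀²) prior on μ is conjugate. Posterior precision = 1/σ₀² + n/σ²; posterior mean is the precision-weighted average of μ₀ and x̄.
σ₀² = 7.08² = 50.1264, σ² = 6.00² = 36; σ² + n·σ₀² = 36 + 13·50.1264 = 687.6432.
Posterior precision = 1/σ₀² + n/σ² = 1/50.1264 + 13/36 = (σ² + n·σ₀²)/(σ₀²σ²) = 687.6432/(50.1264·36); posterior variance σₙ² = σ₀²σ²/(σ² + n·σ₀²) = 50.1264·36/687.6432 = 2.624254.

2.624254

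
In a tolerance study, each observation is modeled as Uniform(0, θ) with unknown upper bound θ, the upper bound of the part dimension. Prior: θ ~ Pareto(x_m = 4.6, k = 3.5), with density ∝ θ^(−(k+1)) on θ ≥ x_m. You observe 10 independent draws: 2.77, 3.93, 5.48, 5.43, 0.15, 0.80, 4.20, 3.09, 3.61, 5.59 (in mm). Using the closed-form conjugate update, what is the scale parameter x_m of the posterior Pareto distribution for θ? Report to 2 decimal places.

A Pareto(scale x_m, shape k) prior on the upper bound θ of Uniform(0, θ) is conjugate: posterior is Pareto(max(x_m, max xᵢ), k + n).
Sample maximum = 5.59; prior scale x_m = 4.6 → posterior scale = max = 5.59.
Posterior shape = 3.5 + 10 = 13.5.
Posterior scale x_m = 5.59.

5.59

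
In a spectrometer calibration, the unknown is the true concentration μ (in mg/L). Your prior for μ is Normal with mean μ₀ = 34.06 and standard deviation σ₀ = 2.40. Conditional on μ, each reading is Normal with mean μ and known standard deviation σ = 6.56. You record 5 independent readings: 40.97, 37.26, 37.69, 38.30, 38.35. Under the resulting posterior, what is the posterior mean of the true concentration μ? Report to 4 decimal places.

For Normal data with known variance σ², a Normal(μ₀, σ₀²) prior on μ is conjugate. Posterior precision = 1/σ₀² + n/σ²; posterior mean is the precision-weighted average of μ₀ and x̄.
Σxᵢ = 40.97 + 37.26 + 37.69 + 38.30 + 38.35 = 192.57, so n·x̄ = 192.57.
σ₀² = 2.40² = 5.76, σ² = 6.56² = 43.0336; σ² + n·σ₀² = 43.0336 + 5·5.76 = 71.8336.
Posterior mean = (μ₀/σ₀² + n·x̄/σ²)/(1/σ₀² + n/σ²) = (σ²·μ₀ + σ₀²·n·x̄)/(σ² + n·σ₀²) = (43.0336·34.06 + 5.76·192.57)/71.8336 = 2574.927616/71.8336 = 35.8457.

35.8457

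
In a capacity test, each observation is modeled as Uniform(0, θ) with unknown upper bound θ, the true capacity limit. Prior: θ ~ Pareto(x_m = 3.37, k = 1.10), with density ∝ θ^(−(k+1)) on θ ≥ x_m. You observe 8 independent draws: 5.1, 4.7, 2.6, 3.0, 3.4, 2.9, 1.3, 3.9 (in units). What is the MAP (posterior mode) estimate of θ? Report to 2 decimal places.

A Pareto(scale x_m, shape k) prior on the upper bound θ of Uniform(0, θ) is conjugate: posterior is Pareto(max(x_m, max xᵢ), k + n).
Sample maximum = 5.1; prior scale x_m = 3.37 → posterior scale = max = 5.10.
Posterior shape = 1.10 + 8 = 9.10.
The Pareto density is decreasing on [x_m, ∞), so the mode is x_m = 5.10.

5.10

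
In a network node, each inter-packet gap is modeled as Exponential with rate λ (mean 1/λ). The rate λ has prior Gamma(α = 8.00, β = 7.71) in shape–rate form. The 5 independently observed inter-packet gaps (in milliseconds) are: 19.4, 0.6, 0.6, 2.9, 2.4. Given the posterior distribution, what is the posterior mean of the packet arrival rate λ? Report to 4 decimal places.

With a Gamma(shape α, rate β) prior on the exponential rate λ, the posterior after n observations with total T = Σxᵢ is Gamma(α+n, β+T).
Sum of observations T = 25.9 milliseconds; n = 5.
Posterior: Gamma(8.00+5, 7.71+25.9) = Gamma(13.00, 33.61).
Posterior mean of λ = α/β = 13.00/33.61 = 0.3868.

0.3868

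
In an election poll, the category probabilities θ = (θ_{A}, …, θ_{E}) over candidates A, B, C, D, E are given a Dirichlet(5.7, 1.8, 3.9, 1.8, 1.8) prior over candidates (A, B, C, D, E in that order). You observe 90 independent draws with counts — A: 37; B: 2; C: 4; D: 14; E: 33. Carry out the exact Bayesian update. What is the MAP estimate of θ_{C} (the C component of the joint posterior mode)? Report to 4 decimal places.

The Dirichlet prior is conjugate to the Multinomial likelihood: each posterior αⱼ = prior αⱼ + observed count nⱼ.
Posterior concentration: (42.7, 3.8, 7.9, 15.8, 34.8), total = 105.0.
Joint mode component: (α_{C}−1)/(Σα−K) = 6.9/100.0 = 0.0690.

0.0690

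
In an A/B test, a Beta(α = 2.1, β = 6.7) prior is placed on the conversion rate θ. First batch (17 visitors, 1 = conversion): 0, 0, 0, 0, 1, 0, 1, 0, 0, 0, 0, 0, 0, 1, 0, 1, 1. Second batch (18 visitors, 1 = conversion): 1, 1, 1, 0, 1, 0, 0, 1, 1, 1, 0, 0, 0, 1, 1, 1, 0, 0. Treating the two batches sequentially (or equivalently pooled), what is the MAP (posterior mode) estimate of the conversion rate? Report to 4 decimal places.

The Beta prior is conjugate to a Binomial/Bernoulli likelihood; the update adds successes to α and failures to β.
After batch 1: Beta(2.1+5, 6.7+12) = Beta(7.1, 18.7).
After batch 2: Beta(7.1+10, 18.7+8) = Beta(17.1, 26.7).
Mode of Beta(a,b) for a,b>1 is (a−1)/(a+b−2) = 16.1/41.8 = 0.3852.

0.3852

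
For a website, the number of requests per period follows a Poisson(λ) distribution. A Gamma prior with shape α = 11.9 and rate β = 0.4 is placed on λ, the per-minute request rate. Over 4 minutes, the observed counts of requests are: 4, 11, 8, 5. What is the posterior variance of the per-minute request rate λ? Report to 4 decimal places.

With a Gamma(shape α, rate β) prior, the Poisson likelihood is conjugate: the posterior is Gamma(α + ΣXᵢ, β + n).
Sum of counts S = 28 over n = 4 minutes.
Posterior: Gamma(α+S, β+n) = Gamma(11.9+28, 0.4+4) = Gamma(39.9, 4.4).
Var = α/β² = 39.9/4.4² = 2.0610.

2.0610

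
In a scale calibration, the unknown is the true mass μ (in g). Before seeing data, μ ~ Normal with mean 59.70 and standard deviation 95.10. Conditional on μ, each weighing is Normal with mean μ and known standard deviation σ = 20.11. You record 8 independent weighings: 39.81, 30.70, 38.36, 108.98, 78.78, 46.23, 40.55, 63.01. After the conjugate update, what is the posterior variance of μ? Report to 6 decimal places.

For Normal data with known variance σ², a Normal(μ₀, σ₀²) prior on μ is conjugate. Posterior precision = 1/σ₀² + n/σ²; posterior mean is the precision-weighted average of μ₀ and x̄.
σ₀² = 95.10² = 9044.01, σ² = 20.11² = 404.4121; σ² + n·σ₀² = 404.4121 + 8·9044.01 = 72756.4921.
Posterior precision = 1/σ₀² + n/σ² = 1/9044.01 + 8/404.4121 = (σ² + n·σ₀²)/(σ₀²σ²) = 72756.4921/(9044.01·404.4121); posterior variance σₙ² = σ₀²σ²/(σ² + n·σ₀²) = 9044.01·404.4121/72756.4921 = 50.270525.

50.270525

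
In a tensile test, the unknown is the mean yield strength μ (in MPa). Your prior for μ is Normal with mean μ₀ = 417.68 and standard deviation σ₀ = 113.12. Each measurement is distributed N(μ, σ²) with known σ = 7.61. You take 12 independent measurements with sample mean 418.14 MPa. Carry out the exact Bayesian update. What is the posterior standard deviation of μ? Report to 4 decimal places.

For Normal data with known variance σ², a Normal(μ₀, σ₀²) prior on μ is conjugate. Posterior precision = 1/σ₀² + n/σ²; posterior mean is the precision-weighted average of μ₀ and x̄.
σ₀² = 113.12² = 12796.1344, σ² = 7.61² = 57.9121; σ² + n·σ₀² = 57.9121 + 12·12796.1344 = 153611.5249.
Posterior precision = 1/σ₀² + n/σ² = 1/12796.1344 + 12/57.9121 = (σ² + n·σ₀²)/(σ₀²σ²) = 153611.5249/(12796.1344·57.9121); posterior variance σₙ² = σ₀²σ²/(σ² + n·σ₀²) = 12796.1344·57.9121/153611.5249 = 4.824189.
Posterior SD = √σₙ² = √(12796.1344·57.9121/153611.5249) = 2.1964.

2.1964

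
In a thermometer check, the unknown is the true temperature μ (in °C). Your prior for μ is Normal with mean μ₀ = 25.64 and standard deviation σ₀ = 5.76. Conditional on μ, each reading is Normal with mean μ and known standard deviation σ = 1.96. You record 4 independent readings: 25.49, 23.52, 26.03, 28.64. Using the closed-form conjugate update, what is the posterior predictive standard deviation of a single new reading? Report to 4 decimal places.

For Normal data with known variance σ², a Normal(μ₀, σ₀²) prior on μ is conjugate. Posterior precision = 1/σ₀² + n/σ²; posterior mean is the precision-weighted average of μ₀ and x̄.
σ₀² = 5.76² = 33.1776, σ² = 1.96² = 3.8416; σ² + n·σ₀² = 3.8416 + 4·33.1776 = 136.552.
Posterior precision = 1/σ₀² + n/σ² = 1/33.1776 + 4/3.8416 = (σ² + n·σ₀²)/(σ₀²σ²) = 136.552/(33.1776·3.8416); posterior variance σₙ² = σ₀²σ²/(σ² + n·σ₀²) = 33.1776·3.8416/136.552 = 0.933381.
Predictive variance for one new observation = σₙ² + σ² = 33.1776·3.8416/136.552 + 3.8416 = σ²·(σ₀² + 136.552)/136.552 = 3.8416·169.7296/136.552 = 4.774981; SD = √(3.8416·169.7296/136.552) = 2.1852.

2.1852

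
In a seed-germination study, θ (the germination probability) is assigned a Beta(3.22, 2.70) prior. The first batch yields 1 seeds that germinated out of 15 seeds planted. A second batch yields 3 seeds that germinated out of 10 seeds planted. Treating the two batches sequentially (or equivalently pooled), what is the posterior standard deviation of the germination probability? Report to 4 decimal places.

The Beta prior is conjugate to a Binomial/Bernoulli likelihood; the update adds successes to α and failures to β.
After batch 1: Beta(3.22+1, 2.70+14) = Beta(4.22, 16.70).
After batch 2: Beta(4.22+3, 16.70+7) = Beta(7.22, 23.70).
Var = αβ/((α+β)²(α+β+1)) = 7.22·23.70/(30.92²·31.92) = 0.00560717; SD = √0.00560717 = 0.0749.

0.0749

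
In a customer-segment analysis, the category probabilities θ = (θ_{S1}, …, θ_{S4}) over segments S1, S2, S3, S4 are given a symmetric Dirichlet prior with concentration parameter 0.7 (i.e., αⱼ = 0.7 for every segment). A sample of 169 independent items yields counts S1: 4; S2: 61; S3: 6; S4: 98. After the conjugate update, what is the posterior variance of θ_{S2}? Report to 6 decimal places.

0.001332

The Dirichlet prior is conjugate to the Multinomial likelihood: each posterior αⱼ = prior αⱼ + observed count nⱼ.
Posterior concentration: (4.7, 61.7, 6.7, 98.7), total = 171.8.
Var[θ_j] = α_j(Σα−α_j)/((Σα)²(Σα+1)) = 61.7·110.1/(171.8²·172.8) = 0.001332.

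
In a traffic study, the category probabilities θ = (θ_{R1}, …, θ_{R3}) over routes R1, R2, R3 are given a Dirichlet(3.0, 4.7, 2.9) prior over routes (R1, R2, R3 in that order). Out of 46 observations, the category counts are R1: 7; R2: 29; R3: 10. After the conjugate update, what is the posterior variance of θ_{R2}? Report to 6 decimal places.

0.004182

The Dirichlet prior is conjugate to the Multinomial likelihood: each posterior αⱼ = prior αⱼ + observed count nⱼ.
Posterior concentration: (10.0, 33.7, 12.9), total = 56.6.
Var[θ_j] = α_j(Σα−α_j)/((Σα)²(Σα+1)) = 33.7·22.9/(56.6²·57.6) = 0.004182.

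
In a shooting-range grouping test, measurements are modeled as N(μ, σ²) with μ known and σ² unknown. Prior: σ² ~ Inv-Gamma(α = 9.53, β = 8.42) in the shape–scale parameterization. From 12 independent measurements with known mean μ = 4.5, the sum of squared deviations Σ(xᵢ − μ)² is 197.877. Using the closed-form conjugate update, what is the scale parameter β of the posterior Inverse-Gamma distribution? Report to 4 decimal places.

107.3585

With known mean μ and an Inverse-Gamma(α, β) prior on σ², the Normal likelihood is conjugate: posterior is Inv-Gamma(α + n/2, β + Σ(xᵢ−μ)²/2).
Posterior: Inv-Gamma(9.53 + 12/2, 8.42 + 197.877/2) = Inv-Gamma(15.53, 107.3585).
Posterior β = 107.3585.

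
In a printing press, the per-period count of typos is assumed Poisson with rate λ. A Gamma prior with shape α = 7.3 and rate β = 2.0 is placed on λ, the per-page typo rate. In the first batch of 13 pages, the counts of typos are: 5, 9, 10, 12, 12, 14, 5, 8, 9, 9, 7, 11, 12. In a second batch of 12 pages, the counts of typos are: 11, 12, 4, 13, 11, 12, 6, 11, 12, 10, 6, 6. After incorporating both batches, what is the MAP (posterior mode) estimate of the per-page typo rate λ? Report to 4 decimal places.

With a Gamma(shape α, rate β) prior, the Poisson likelihood is conjugate: the posterior is Gamma(α + ΣXᵢ, β + n).
Batch 1: sum of counts S = 123 over n = 13 pages.
After batch 1: Gamma(α+S, β+n) = Gamma(7.3+123, 2.0+13) = Gamma(130.3, 15.0).
Batch 2: sum of counts S = 114 over n = 12 pages.
After batch 2: Gamma(α+S, β+n) = Gamma(130.3+114, 15.0+12) = Gamma(244.3, 27.0).
Mode of Gamma(α,β) for α≥1 is (α−1)/β = 243.3/27.0 = 9.0111.

9.0111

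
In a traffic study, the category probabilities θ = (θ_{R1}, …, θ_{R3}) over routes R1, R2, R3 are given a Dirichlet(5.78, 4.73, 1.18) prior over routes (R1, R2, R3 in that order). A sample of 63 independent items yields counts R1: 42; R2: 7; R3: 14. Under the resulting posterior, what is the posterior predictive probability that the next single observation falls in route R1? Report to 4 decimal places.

0.6397

The Dirichlet prior is conjugate to the Multinomial likelihood: each posterior αⱼ = prior αⱼ + observed count nⱼ.
Posterior concentration: (47.78, 11.73, 15.18), total = 74.69.
P(next = R1 | data) = α_{R1}/Σα = 0.6397.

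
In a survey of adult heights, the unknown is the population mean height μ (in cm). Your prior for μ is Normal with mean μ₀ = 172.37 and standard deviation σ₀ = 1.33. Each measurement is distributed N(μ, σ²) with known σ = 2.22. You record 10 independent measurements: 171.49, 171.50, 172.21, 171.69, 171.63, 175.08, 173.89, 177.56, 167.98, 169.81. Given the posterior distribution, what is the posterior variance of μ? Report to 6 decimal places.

For Normal data with known variance σ², a Normal(μ₀, σ₀²) prior on μ is conjugate. Posterior precision = 1/σ₀² + n/σ²; posterior mean is the precision-weighted average of μ₀ and x̄.
σ₀² = 1.33² = 1.7689, σ² = 2.22² = 4.9284; σ² + n·σ₀² = 4.9284 + 10·1.7689 = 22.6174.
Posterior precision = 1/σ₀² + n/σ² = 1/1.7689 + 10/4.9284 = (σ² + n·σ₀²)/(σ₀²σ²) = 22.6174/(1.7689·4.9284); posterior variance σₙ² = σ₀²σ²/(σ² + n·σ₀²) = 1.7689·4.9284/22.6174 = 0.385449.

0.385449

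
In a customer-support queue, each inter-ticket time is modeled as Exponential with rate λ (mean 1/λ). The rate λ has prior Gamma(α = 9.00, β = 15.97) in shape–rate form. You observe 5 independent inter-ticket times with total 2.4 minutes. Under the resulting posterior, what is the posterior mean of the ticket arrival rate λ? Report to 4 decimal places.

With a Gamma(shape α, rate β) prior on the exponential rate λ, the posterior after n observations with total T = Σxᵢ is Gamma(α+n, β+T).
Posterior: Gamma(9.00+5, 15.97+2.4) = Gamma(14.00, 18.37).
Posterior mean of λ = α/β = 14.00/18.37 = 0.7621.

0.7621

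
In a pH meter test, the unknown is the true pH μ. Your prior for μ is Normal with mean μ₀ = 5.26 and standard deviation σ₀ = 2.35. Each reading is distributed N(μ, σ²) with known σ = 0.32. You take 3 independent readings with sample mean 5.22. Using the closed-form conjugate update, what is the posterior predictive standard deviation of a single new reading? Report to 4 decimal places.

For Normal data with known variance σ², a Normal(μ₀, σ₀²) prior on μ is conjugate. Posterior precision = 1/σ₀² + n/σ²; posterior mean is the precision-weighted average of μ₀ and x̄.
σ₀² = 2.35² = 5.5225, σ² = 0.32² = 0.1024; σ² + n·σ₀² = 0.1024 + 3·5.5225 = 16.6699.
Posterior precision = 1/σ₀² + n/σ² = 1/5.5225 + 3/0.1024 = (σ² + n·σ₀²)/(σ₀²σ²) = 16.6699/(5.5225·0.1024); posterior variance σₙ² = σ₀²σ²/(σ² + n·σ₀²) = 5.5225·0.1024/16.6699 = 0.033924.
Predictive variance for one new observation = σₙ² + σ² = 5.5225·0.1024/16.6699 + 0.1024 = σ²·(σ₀² + 16.6699)/16.6699 = 0.1024·22.1924/16.6699 = 0.136324; SD = √(0.1024·22.1924/16.6699) = 0.3692.

0.3692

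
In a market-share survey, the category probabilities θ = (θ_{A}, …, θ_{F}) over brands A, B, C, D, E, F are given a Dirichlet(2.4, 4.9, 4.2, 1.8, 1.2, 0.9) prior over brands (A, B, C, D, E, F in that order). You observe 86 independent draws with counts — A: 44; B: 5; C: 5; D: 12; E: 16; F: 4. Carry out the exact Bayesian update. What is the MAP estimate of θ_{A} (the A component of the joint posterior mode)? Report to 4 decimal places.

0.4759

The Dirichlet prior is conjugate to the Multinomial likelihood: each posterior αⱼ = prior αⱼ + observed count nⱼ.
Posterior concentration: (46.4, 9.9, 9.2, 13.8, 17.2, 4.9), total = 101.4.
Joint mode component: (α_{A}−1)/(Σα−K) = 45.4/95.4 = 0.4759.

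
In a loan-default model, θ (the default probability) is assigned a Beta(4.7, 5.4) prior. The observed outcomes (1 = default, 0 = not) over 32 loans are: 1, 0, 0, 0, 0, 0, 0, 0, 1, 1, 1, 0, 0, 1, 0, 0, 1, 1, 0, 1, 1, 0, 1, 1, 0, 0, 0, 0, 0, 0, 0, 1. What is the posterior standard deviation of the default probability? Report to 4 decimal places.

The Beta prior is conjugate to a Binomial/Bernoulli likelihood; the update adds successes to α and failures to β.
Posterior: Beta(α+k, β+n−k) = Beta(4.7+12, 5.4+20) = Beta(16.7, 25.4).
Var = αβ/((α+β)²(α+β+1)) = 16.7·25.4/(42.1²·43.1) = 0.00555276; SD = √0.00555276 = 0.0745.

0.0745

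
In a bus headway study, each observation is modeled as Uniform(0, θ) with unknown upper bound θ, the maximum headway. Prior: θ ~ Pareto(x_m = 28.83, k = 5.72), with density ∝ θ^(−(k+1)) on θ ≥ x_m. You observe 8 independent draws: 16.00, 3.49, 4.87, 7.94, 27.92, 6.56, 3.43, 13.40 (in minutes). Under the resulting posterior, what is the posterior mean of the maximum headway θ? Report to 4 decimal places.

A Pareto(scale x_m, shape k) prior on the upper bound θ of Uniform(0, θ) is conjugate: posterior is Pareto(max(x_m, max xᵢ), k + n).
Sample maximum = 27.92; prior scale x_m = 28.83 → posterior scale = max = 28.83.
Posterior shape = 5.72 + 8 = 13.72.
E[θ|data] = k·x_m/(k−1) = 13.72·28.83/12.72 = 31.0965.

31.0965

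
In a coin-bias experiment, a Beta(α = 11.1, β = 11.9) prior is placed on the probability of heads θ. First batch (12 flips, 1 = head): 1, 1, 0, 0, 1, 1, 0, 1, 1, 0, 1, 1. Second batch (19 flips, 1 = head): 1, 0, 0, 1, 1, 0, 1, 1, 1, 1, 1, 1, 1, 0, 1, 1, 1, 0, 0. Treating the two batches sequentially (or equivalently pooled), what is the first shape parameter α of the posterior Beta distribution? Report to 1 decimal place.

32.1

The Beta prior is conjugate to a Binomial/Bernoulli likelihood; the update adds successes to α and failures to β.
After batch 1: Beta(11.1+8, 11.9+4) = Beta(19.1, 15.9).
After batch 2: Beta(19.1+13, 15.9+6) = Beta(32.1, 21.9).
Posterior α = 32.1.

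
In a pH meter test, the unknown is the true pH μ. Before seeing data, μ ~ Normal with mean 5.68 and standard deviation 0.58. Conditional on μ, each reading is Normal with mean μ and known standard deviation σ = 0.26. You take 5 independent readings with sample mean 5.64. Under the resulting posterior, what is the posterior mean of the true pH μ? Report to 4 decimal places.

For Normal data with known variance σ², a Normal(μ₀, σ₀²) prior on μ is conjugate. Posterior precision = 1/σ₀² + n/σ²; posterior mean is the precision-weighted average of μ₀ and x̄.
n·x̄ = 5·5.64 = 28.2.
σ₀² = 0.58² = 0.3364, σ² = 0.26² = 0.0676; σ² + n·σ₀² = 0.0676 + 5·0.3364 = 1.7496.
Posterior mean = (μ₀/σ₀² + n·x̄/σ²)/(1/σ₀² + n/σ²) = (σ²·μ₀ + σ₀²·n·x̄)/(σ² + n·σ₀²) = (0.0676·5.68 + 0.3364·28.2)/1.7496 = 9.870448/1.7496 = 5.6415.

5.6415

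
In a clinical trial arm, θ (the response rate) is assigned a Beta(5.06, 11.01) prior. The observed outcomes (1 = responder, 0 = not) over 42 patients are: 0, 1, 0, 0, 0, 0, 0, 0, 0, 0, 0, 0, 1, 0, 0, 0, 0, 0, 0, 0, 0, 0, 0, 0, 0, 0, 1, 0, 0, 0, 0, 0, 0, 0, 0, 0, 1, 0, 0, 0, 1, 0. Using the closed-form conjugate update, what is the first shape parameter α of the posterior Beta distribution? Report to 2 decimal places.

10.06

The Beta prior is conjugate to a Binomial/Bernoulli likelihood; the update adds successes to α and failures to β.
Posterior: Beta(α+k, β+n−k) = Beta(5.06+5, 11.01+37) = Beta(10.06, 48.01).
Posterior α = 10.06.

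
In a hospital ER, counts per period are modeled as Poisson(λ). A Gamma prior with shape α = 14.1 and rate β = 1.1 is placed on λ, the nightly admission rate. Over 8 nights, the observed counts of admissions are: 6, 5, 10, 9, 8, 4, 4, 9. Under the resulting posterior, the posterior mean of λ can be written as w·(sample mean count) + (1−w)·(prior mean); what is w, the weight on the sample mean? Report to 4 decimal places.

0.8791

With a Gamma(shape α, rate β) prior, the Poisson likelihood is conjugate: the posterior is Gamma(α + ΣXᵢ, β + n).
Posterior mean = (α₀+S)/(β₀+n) = [n/(β₀+n)]·(S/n) + [β₀/(β₀+n)]·(α₀/β₀), so only n and β₀ enter the weight.
Weight on data w = n/(β₀+n) = 8/(1.1+8) = 8/9.1 = 0.8791.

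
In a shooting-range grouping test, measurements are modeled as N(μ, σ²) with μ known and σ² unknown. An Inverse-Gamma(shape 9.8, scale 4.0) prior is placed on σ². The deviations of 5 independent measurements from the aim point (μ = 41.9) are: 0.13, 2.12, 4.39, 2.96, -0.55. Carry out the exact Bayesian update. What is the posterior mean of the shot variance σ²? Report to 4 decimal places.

1.8074

With known mean μ and an Inverse-Gamma(α, β) prior on σ², the Normal likelihood is conjugate: posterior is Inv-Gamma(α + n/2, β + Σ(xᵢ−μ)²/2).
Σ(xᵢ−μ)² = (0.13)² + (2.12)² + (4.39)² + (2.96)² + (-0.55)² = 32.8475.
Posterior: Inv-Gamma(9.8 + 5/2, 4.0 + 32.8475/2) = Inv-Gamma(12.30, 20.42375).
E[σ²|data] = β/(α−1) = 20.42375/11.30 = 1.8074.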